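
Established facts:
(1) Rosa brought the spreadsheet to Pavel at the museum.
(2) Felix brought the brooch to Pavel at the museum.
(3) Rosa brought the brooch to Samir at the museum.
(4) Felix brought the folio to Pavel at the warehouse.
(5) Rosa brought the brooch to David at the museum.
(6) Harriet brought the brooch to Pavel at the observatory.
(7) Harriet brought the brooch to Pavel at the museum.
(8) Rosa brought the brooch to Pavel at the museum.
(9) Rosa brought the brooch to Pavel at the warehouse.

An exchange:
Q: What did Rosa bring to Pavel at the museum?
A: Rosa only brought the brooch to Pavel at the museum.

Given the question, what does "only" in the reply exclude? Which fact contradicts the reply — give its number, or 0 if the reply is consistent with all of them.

Answering "What did ...?" puts focus on the thing — here, "the brooch".
So "only" ranges over things; the rest (agent = Rosa, recipient = Pavel, setting = at the museum) is presupposed.
Fact (1) keeps agent = Rosa, recipient = Pavel, setting = at the museum but has thing = the spreadsheet; that refutes the reply.
(Fact (3) would refute a reading with focus on the recipient — but that is not what the question asks.)

1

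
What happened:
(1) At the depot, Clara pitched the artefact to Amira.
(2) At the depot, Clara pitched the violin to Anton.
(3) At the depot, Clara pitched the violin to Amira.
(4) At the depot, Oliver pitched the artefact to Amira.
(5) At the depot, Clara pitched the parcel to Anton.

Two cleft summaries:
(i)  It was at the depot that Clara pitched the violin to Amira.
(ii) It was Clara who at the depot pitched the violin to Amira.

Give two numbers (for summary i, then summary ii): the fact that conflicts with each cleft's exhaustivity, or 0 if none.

0, 0

(i): focus "at the depot". No fact shares same agent, thing, recipient (Clara / the violin / Amira) with a different setting. 0.
(ii): focus "Clara". No fact shares same thing, recipient, setting (the violin / Amira / at the depot) with a different agent. 0.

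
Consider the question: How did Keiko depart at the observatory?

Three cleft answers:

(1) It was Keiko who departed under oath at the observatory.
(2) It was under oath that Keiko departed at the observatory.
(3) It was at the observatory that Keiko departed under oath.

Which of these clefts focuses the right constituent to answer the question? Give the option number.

The question word "how" targets the manner.
Option (1) clefts "Keiko" — the subject (agent), not what was asked.
Option (2) clefts "under oath" — that matches what the question asks about.
Option (3) clefts "at the observatory" — the location, not what was asked.
So the congruent reply is (2).

2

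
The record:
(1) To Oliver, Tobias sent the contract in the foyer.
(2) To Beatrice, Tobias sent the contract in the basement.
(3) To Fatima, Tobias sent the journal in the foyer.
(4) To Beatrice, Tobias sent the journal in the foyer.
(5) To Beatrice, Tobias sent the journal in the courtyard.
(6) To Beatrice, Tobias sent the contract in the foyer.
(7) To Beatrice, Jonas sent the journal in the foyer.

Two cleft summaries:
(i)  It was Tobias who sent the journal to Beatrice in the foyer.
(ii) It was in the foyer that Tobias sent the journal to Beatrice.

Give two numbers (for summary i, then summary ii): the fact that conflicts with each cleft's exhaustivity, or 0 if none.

(i): focus "Tobias". Looking for same thing, recipient, setting (the journal / Beatrice / in the foyer) with some other agent — fact (7) has Jonas there. Refuted.
(ii): focus "in the foyer". Looking for same agent, thing, recipient (Tobias / the journal / Beatrice) with some other setting — fact (5) has in the courtyard there. Refuted.

7, 5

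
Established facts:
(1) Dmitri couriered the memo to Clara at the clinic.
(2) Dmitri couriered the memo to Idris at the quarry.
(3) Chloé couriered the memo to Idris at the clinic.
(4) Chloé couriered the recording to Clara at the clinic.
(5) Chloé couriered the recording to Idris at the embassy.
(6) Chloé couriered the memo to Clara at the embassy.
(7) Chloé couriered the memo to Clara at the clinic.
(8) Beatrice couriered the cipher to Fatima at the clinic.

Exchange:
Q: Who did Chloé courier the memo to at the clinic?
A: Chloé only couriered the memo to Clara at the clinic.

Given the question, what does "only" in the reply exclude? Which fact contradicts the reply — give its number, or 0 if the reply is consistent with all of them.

Answering "Who did ... to ...?" puts focus on the recipient — here, "Clara".
So "only" ranges over recipients; the rest (same agent, thing, setting (Chloé / the memo / at the clinic)) is presupposed.
Fact (3) shares the background with a different recipient (Idris) — counterexample.
(Fact (4) would refute a reading with focus on the thing — but that is not what the question asks.)

3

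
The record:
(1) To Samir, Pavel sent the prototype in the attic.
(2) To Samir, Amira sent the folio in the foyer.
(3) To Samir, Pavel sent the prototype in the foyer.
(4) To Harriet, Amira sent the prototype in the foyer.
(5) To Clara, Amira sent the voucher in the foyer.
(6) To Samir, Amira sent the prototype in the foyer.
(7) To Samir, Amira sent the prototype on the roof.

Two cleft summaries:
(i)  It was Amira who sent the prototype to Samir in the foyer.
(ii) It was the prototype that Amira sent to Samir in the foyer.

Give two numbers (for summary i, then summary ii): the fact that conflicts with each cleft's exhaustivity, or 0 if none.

(i): focus "Amira". Looking for the prototype as thing and Samir as recipient and in the foyer as setting with some other agent — fact (3) has Pavel there. Refuted.
(ii): focus "the prototype". Looking for Amira as agent and Samir as recipient and in the foyer as setting with some other thing — fact (2) has the folio there. Refuted.

3, 2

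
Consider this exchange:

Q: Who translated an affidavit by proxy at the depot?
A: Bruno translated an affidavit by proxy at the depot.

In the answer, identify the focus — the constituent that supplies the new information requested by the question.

The wh-word "who" asks about the subject (agent).
In the answer, "an affidavit", "at the depot" and "by proxy" are given — repeated from the question.
The constituent filling the subject (agent) gap is "Bruno"; that is the focus and would carry nuclear stress.

Bruno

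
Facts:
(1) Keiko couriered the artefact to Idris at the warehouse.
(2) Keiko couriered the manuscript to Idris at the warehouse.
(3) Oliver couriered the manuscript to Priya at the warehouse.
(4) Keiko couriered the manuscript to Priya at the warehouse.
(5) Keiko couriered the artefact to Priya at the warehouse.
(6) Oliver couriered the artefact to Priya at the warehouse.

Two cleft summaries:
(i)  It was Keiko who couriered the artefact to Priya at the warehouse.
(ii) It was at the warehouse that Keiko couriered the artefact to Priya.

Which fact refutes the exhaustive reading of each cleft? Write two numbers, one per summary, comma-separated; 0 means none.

6, 0

Summary (i) focuses "Keiko" (the agent); background the artefact as thing and Priya as recipient and at the warehouse as setting. Fact (6) matches that background with agent = Oliver — refutes (i).
Summary (ii) focuses "at the warehouse" (the setting); background Keiko as agent and the artefact as thing and Priya as recipient. No fact matches that background with a different setting, so 0.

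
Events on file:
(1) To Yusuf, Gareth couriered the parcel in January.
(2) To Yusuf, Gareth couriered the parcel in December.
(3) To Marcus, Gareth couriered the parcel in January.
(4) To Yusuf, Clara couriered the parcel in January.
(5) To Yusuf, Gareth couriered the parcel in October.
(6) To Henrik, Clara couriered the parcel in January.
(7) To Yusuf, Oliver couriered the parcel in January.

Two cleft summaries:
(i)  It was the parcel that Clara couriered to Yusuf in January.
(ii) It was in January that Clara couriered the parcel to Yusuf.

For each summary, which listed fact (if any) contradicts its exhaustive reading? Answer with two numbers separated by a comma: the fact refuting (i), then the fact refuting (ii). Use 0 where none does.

0, 0

Summary (i) focuses "the parcel" (the thing); background Clara as agent and Yusuf as recipient and in January as setting. No fact matches that background with a different thing, so 0.
Summary (ii) focuses "in January" (the setting); background Clara as agent and the parcel as thing and Yusuf as recipient. No fact matches that background with a different setting, so 0.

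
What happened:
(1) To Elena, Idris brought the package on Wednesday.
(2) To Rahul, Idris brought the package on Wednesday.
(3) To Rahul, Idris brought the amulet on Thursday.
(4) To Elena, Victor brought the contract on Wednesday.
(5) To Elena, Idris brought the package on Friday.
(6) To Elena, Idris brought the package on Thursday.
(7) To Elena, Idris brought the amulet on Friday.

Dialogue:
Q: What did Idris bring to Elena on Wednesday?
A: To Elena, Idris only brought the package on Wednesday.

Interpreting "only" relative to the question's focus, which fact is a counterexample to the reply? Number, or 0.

Answering "What did ...?" puts focus on the thing — here, "the package".
So "only" ranges over things; the rest (same agent, recipient, setting (Idris / Elena / on Wednesday)) is presupposed.
No listed fact shares that background with another thing. Nothing contradicts the reply.
(Fact (2) would refute a reading with focus on the recipient — but that is not what the question asks.)

0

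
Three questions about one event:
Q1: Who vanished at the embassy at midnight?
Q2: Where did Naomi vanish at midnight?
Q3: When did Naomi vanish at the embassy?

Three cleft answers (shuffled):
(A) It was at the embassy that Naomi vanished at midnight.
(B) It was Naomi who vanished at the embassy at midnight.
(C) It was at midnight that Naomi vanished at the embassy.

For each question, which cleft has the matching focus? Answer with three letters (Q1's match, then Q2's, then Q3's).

Q1 asks about the subject (agent); cleft (B) focuses "Naomi", which is the subject (agent) — so Q1 → B.
Q2 asks about the location; cleft (A) focuses "at the embassy", which is the location — so Q2 → A.
Q3 asks about the time; cleft (C) focuses "at midnight", which is the time — so Q3 → C.
Mapping: Q1→B, Q2→A, Q3→C.

BAC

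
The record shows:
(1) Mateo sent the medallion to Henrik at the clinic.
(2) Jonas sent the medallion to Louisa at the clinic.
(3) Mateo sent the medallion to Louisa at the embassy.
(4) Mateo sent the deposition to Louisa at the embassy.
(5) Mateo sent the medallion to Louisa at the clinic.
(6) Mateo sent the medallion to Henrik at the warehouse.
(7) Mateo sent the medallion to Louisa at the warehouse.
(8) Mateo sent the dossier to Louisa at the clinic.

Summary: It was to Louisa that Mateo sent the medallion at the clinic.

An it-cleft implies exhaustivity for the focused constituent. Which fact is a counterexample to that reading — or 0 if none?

1

The cleft puts "Louisa" in focus and presupposes the open proposition with agent = Mateo, thing = the medallion, setting = at the clinic.
Exhaustivity: Louisa is the only recipient satisfying that background.
Fact (1) shares the background but with recipient = Henrik; exhaustivity is violated.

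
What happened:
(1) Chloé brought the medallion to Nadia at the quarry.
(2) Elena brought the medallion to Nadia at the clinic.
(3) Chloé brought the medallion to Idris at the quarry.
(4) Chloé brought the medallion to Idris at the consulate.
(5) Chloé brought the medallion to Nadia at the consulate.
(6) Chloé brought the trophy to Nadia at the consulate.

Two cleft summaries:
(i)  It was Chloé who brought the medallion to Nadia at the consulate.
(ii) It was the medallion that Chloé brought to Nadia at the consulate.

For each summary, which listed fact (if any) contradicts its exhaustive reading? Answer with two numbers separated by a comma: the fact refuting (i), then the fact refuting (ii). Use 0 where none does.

Summary (i) focuses "Chloé" (the agent); background same thing, recipient, setting (the medallion / Nadia / at the consulate). No fact matches that background with a different agent, so 0.
Summary (ii) focuses "the medallion" (the thing); background same agent, recipient, setting (Chloé / Nadia / at the consulate). Fact (6) matches that background with thing = the trophy — refutes (ii).

0, 6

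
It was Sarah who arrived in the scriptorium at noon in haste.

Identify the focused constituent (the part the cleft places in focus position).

In an it-cleft "It was X that/who ...", the clefted constituent X is the focus; the that/who-clause expresses the presupposed open proposition.
Here the focus is "Sarah". The backgrounded (presupposed) material includes "in haste", "at noon" and "in the scriptorium".

Sarah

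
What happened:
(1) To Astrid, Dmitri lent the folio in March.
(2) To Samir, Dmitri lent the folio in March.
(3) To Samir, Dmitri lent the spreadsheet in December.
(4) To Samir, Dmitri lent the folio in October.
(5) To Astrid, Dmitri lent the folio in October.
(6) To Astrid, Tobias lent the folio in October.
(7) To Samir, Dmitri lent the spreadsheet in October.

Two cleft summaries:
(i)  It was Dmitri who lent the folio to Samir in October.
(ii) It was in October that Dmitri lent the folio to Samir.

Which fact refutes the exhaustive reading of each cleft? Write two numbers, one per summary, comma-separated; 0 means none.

Summary (i) focuses "Dmitri" (the agent); background the folio as thing and Samir as recipient and in October as setting. No fact matches that background with a different agent, so 0.
Summary (ii) focuses "in October" (the setting); background Dmitri as agent and the folio as thing and Samir as recipient. Fact (2) matches that background with setting = in March — refutes (ii).

0, 2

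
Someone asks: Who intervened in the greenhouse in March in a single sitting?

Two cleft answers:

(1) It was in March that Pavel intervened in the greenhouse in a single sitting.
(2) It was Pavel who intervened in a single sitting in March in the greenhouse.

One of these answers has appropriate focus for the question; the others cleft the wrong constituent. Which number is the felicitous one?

2

The question word "who" targets the subject (agent).
Option (1) clefts "in March" — the time, not what was asked.
Option (2) clefts "Pavel" — that matches what the question asks about.
So the congruent reply is (2).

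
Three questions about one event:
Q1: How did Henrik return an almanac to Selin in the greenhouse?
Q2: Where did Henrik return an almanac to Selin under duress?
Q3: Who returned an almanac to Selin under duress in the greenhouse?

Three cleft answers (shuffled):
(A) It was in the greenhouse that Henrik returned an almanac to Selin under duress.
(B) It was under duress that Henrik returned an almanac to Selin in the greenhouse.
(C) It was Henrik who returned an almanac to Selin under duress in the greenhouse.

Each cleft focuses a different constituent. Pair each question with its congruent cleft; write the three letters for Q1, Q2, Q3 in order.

Q1 asks about the manner; cleft (B) focuses "under duress", which is the manner — so Q1 → B.
Q2 asks about the location; cleft (A) focuses "in the greenhouse", which is the location — so Q2 → A.
Q3 asks about the subject (agent); cleft (C) focuses "Henrik", which is the subject (agent) — so Q3 → C.
Mapping: Q1→B, Q2→A, Q3→C.

BAC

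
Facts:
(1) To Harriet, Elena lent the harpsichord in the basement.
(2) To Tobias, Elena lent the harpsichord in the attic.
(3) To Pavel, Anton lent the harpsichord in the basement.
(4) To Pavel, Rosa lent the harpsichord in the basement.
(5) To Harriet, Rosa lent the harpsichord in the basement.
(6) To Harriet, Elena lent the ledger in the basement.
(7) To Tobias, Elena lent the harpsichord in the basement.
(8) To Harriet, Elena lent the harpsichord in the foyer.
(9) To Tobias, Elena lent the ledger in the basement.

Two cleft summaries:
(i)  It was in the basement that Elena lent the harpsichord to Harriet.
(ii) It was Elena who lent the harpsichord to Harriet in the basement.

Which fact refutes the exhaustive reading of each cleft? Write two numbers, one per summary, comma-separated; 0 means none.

8, 5

(i): focus "in the basement". Looking for Elena as agent and the harpsichord as thing and Harriet as recipient with some other setting — fact (8) has in the foyer there. Refuted.
(ii): focus "Elena". Looking for the harpsichord as thing and Harriet as recipient and in the basement as setting with some other agent — fact (5) has Rosa there. Refuted.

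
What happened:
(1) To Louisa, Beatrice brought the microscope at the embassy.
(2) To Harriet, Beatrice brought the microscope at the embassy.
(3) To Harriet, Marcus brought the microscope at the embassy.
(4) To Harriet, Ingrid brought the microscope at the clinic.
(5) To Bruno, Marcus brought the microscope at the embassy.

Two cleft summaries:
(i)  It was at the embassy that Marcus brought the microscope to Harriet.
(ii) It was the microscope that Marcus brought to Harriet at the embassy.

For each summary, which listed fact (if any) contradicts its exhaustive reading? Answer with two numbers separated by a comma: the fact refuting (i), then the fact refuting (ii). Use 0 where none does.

(i): focus "at the embassy". No fact shares agent = Marcus, thing = the microscope, recipient = Harriet with a different setting. 0.
(ii): focus "the microscope". No fact shares agent = Marcus, recipient = Harriet, setting = at the embassy with a different thing. 0.

0, 0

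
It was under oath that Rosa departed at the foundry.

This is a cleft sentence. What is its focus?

In an it-cleft "It was X that/who ...", the clefted constituent X is the focus; the that/who-clause expresses the presupposed open proposition.
Here the focus is "under oath". The backgrounded (presupposed) material includes "Rosa" and "at the foundry".

under oath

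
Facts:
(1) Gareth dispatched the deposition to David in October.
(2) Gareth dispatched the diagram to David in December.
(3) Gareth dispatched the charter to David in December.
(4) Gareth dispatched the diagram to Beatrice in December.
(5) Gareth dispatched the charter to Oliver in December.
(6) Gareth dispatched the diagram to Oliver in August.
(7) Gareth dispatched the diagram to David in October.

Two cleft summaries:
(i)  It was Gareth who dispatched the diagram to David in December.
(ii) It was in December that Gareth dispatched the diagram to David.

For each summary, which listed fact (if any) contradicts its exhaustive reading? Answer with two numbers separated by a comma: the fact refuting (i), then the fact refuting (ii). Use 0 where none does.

(i): focus "Gareth". No fact shares thing = the diagram, recipient = David, setting = in December with a different agent. 0.
(ii): focus "in December". Looking for agent = Gareth, thing = the diagram, recipient = David with some other setting — fact (7) has in October there. Refuted.

0, 7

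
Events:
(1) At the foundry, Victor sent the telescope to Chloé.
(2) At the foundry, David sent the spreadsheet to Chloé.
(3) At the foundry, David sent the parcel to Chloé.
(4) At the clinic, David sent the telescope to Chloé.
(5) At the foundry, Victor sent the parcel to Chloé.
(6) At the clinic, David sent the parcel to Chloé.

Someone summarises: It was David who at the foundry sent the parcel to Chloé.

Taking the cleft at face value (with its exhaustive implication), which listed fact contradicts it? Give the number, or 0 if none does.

5

The cleft puts "David" in focus and presupposes the open proposition with the parcel as thing and Chloé as recipient and at the foundry as setting.
The exhaustive reading says no other agent fits that background.
Fact (5) shares the background but with agent = Victor; exhaustivity is violated.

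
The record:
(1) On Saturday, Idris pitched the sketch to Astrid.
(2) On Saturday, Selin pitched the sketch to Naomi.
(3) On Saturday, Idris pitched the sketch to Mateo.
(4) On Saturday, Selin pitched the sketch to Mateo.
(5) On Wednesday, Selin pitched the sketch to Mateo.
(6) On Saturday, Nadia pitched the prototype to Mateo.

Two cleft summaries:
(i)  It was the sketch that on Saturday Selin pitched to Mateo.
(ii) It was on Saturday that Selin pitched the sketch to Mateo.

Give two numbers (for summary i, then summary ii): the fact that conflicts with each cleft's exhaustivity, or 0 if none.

0, 5

(i): focus "the sketch". No fact shares Selin as agent and Mateo as recipient and on Saturday as setting with a different thing. 0.
(ii): focus "on Saturday". Looking for Selin as agent and the sketch as thing and Mateo as recipient with some other setting — fact (5) has on Wednesday there. Refuted.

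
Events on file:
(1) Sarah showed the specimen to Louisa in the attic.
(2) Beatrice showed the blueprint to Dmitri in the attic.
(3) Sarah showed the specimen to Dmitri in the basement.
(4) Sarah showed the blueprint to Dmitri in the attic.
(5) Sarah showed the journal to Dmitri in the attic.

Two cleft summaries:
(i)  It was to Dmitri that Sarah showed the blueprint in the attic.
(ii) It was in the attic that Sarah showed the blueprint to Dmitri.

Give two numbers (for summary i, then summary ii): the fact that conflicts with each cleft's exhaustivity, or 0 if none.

0, 0

Summary (i) focuses "Dmitri" (the recipient); background Sarah as agent and the blueprint as thing and in the attic as setting. No fact matches that background with a different recipient, so 0.
Summary (ii) focuses "in the attic" (the setting); background Sarah as agent and the blueprint as thing and Dmitri as recipient. No fact matches that background with a different setting, so 0.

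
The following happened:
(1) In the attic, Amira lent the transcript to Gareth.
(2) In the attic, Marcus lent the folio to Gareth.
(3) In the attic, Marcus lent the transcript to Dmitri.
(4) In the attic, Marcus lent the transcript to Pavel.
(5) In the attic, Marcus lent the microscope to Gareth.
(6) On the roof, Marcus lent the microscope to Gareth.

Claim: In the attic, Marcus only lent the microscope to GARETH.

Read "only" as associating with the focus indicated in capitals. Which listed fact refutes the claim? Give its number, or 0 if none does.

Focus (in capitals) is "Gareth" — the recipient. "Only" excludes alternative recipients while holding fixed same agent, thing, setting (Marcus / the microscope / in the attic).
Every other fact changes something in the background, not just the recipient. Nothing refutes the claim.

0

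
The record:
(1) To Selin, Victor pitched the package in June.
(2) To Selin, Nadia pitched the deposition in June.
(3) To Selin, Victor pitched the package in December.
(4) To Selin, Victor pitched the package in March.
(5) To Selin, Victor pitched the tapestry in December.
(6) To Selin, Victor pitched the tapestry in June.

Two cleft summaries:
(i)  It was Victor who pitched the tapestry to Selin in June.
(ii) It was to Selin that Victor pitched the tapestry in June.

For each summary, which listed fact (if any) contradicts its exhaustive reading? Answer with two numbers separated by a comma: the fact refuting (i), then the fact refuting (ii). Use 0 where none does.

(i): focus "Victor". No fact shares same thing, recipient, setting (the tapestry / Selin / in June) with a different agent. 0.
(ii): focus "Selin". No fact shares same agent, thing, setting (Victor / the tapestry / in June) with a different recipient. 0.

0, 0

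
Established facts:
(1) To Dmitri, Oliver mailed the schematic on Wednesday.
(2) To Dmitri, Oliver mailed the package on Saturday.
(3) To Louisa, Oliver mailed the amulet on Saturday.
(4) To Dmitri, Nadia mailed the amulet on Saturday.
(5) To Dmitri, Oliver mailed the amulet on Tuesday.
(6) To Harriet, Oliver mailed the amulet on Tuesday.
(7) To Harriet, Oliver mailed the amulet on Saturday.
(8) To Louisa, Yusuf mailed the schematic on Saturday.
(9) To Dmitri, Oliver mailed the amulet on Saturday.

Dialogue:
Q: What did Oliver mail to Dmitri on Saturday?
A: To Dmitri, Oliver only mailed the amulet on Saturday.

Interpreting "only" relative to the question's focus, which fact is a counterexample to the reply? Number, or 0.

The question "What did ...?" targets the thing, so in the reply the focus falls on "the amulet".
So "only" ranges over things; the rest (agent = Oliver, recipient = Dmitri, setting = on Saturday) is presupposed.
Fact (2) shares the background with a different thing (the package) — counterexample.
(Fact (5) would refute a reading with focus on the setting — but that is not what the question asks.)

2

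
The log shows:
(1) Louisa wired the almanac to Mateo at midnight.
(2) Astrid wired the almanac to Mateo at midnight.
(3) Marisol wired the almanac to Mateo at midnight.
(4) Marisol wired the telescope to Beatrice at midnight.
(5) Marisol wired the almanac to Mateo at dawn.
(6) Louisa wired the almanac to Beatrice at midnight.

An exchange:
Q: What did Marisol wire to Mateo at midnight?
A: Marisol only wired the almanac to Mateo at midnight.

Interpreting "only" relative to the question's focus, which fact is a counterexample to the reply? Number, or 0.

The question "What did ...?" targets the thing, so in the reply the focus falls on "the almanac".
"Only" then excludes alternative things while the background — agent = Marisol, recipient = Mateo, setting = at midnight — is held fixed.
No fact keeps agent = Marisol, recipient = Mateo, setting = at midnight while changing the thing; every other fact differs on something backgrounded. The reply stands.
(Fact (5) would refute a reading with focus on the setting — but that is not what the question asks.)

0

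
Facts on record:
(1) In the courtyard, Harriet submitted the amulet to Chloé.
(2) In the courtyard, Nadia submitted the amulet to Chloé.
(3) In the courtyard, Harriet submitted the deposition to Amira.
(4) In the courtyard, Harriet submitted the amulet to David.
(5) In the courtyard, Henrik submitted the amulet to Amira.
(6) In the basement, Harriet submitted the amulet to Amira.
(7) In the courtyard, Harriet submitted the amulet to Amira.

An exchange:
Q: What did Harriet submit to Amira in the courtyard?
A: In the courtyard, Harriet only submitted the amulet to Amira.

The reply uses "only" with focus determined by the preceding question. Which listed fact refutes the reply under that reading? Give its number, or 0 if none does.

The question "What did ...?" targets the thing, so in the reply the focus falls on "the amulet".
"Only" then excludes alternative things while the background — same agent, recipient, setting (Harriet / Amira / in the courtyard) — is held fixed.
Fact (3) shares the background with a different thing (the deposition) — counterexample.
(Fact (1) would refute a reading with focus on the recipient — but that is not what the question asks.)

3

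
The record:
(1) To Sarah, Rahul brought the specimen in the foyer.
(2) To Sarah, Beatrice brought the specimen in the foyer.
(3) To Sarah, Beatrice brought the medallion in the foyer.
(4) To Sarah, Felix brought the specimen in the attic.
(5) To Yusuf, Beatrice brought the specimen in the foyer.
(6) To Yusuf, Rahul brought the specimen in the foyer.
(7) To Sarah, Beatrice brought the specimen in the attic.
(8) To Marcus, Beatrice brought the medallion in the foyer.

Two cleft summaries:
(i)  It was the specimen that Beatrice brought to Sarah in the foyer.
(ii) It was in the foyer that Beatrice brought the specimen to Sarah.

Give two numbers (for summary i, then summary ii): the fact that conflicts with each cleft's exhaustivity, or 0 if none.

Summary (i) focuses "the specimen" (the thing); background same agent, recipient, setting (Beatrice / Sarah / in the foyer). Fact (3) matches that background with thing = the medallion — refutes (i).
Summary (ii) focuses "in the foyer" (the setting); background same agent, thing, recipient (Beatrice / the specimen / Sarah). Fact (7) matches that background with setting = in the attic — refutes (ii).

3, 7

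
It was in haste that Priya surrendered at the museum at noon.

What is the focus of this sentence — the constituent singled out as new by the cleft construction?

In an it-cleft "It was X that/who ...", the clefted constituent X is the focus; the that/who-clause expresses the presupposed open proposition.
Here the focus is "in haste". The backgrounded (presupposed) material includes "Priya", "at the museum" and "at noon".

in haste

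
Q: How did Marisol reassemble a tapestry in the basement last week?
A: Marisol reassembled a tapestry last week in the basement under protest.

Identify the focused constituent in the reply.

under protest

The wh-word "how" asks about the manner.
In the answer, "Marisol", "a tapestry", "in the basement" and "last week" are given — repeated from the question.
The constituent filling the manner gap is "under protest"; that is the focus and would carry nuclear stress.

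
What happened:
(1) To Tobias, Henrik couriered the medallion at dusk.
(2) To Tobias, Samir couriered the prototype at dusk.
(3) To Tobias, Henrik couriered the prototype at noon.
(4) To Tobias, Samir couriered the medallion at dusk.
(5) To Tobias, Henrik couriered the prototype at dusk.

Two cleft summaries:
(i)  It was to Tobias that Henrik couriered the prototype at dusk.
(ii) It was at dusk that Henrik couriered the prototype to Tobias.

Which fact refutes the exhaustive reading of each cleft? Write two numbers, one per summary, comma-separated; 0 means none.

0, 3

(i): focus "Tobias". No fact shares same agent, thing, setting (Henrik / the prototype / at dusk) with a different recipient. 0.
(ii): focus "at dusk". Looking for same agent, thing, recipient (Henrik / the prototype / Tobias) with some other setting — fact (3) has at noon there. Refuted.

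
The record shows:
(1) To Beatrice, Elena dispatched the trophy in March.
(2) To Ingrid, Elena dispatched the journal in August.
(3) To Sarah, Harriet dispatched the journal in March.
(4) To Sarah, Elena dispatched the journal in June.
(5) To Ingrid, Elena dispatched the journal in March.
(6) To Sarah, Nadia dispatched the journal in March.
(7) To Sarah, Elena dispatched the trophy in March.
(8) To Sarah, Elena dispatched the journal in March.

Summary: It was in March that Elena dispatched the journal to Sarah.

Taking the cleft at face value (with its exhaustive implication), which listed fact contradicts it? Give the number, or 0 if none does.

4

The cleft puts "in March" in focus and presupposes the open proposition with agent = Elena, thing = the journal, recipient = Sarah.
Exhaustivity: in March is the only setting satisfying that background.
Fact (4) shares the background but with setting = in June; exhaustivity is violated.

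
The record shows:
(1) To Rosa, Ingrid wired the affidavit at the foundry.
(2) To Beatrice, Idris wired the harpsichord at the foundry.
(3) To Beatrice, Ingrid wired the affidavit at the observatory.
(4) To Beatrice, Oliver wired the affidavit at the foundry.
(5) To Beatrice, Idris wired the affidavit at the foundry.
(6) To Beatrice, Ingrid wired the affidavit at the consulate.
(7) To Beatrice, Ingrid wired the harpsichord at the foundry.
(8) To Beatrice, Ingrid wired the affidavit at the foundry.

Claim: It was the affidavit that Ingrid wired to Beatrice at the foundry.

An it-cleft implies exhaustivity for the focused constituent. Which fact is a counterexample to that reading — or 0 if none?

7

The cleft puts "the affidavit" in focus and presupposes the open proposition with same agent, recipient, setting (Ingrid / Beatrice / at the foundry).
The exhaustive reading says no other thing fits that background.
Fact (7) shares the background but with thing = the harpsichord; exhaustivity is violated.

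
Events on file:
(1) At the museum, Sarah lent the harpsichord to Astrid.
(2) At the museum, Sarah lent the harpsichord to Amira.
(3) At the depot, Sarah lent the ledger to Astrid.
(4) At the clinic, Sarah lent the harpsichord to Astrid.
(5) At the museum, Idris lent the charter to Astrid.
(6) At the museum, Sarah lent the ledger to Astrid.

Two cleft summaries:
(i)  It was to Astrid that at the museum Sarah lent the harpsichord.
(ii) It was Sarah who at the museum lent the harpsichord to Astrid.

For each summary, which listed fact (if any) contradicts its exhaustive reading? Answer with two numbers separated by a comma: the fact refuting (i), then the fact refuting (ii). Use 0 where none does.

(i): focus "Astrid". Looking for Sarah as agent and the harpsichord as thing and at the museum as setting with some other recipient — fact (2) has Amira there. Refuted.
(ii): focus "Sarah". No fact shares the harpsichord as thing and Astrid as recipient and at the museum as setting with a different agent. 0.

2, 0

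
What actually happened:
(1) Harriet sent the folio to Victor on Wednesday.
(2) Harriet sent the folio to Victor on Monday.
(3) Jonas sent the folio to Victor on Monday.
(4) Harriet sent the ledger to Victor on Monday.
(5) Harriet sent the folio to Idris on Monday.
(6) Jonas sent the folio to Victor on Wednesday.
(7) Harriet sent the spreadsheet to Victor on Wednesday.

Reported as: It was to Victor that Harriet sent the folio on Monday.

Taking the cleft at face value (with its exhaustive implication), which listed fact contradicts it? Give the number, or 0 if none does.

5

Focus of the cleft: "Victor" (the recipient). Presupposed background: Harriet as agent and the folio as thing and on Monday as setting.
Exhaustivity: Victor is the only recipient satisfying that background.
Fact (5) shares the background but with recipient = Idris; exhaustivity is violated.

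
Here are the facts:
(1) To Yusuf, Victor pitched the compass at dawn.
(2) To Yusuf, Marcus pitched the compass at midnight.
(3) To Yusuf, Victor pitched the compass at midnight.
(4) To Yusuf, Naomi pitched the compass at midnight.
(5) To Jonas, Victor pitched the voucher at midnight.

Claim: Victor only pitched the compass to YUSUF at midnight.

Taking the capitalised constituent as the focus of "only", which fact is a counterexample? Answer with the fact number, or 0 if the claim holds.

0

The capitals mark "Yusuf" as focus. So "only" rules out other recipients, with the rest (Victor as agent and the compass as thing and at midnight as setting) as background.
No fact matches Victor as agent and the compass as thing and at midnight as setting with a different recipient — every other fact differs on at least one backgrounded slot. So no fact refutes it.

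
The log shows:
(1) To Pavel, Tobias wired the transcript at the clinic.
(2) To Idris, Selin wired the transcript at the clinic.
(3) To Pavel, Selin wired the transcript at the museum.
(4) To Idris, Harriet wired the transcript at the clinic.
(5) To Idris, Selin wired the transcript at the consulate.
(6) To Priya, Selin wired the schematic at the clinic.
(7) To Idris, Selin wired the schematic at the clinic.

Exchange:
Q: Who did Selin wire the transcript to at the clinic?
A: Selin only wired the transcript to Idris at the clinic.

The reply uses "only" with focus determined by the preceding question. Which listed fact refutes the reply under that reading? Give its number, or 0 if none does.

0

The question "Who did ... to ...?" targets the recipient, so in the reply the focus falls on "Idris".
"Only" then excludes alternative recipients while the background — same agent, thing, setting (Selin / the transcript / at the clinic) — is held fixed.
No listed fact shares that background with another recipient. Nothing contradicts the reply.
(Fact (5) would refute a reading with focus on the setting — but that is not what the question asks.)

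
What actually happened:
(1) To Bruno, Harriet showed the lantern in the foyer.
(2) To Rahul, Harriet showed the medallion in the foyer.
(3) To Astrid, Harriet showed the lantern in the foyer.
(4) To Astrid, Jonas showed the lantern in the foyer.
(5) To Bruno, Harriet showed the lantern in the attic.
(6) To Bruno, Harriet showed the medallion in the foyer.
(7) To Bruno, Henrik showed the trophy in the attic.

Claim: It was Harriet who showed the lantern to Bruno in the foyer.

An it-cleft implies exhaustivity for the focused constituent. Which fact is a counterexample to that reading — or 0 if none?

Focus of the cleft: "Harriet" (the agent). Presupposed background: same thing, recipient, setting (the lantern / Bruno / in the foyer).
Exhaustivity: Harriet is the only agent satisfying that background.
No listed fact matches the background with a different agent. Exhaustivity holds.

0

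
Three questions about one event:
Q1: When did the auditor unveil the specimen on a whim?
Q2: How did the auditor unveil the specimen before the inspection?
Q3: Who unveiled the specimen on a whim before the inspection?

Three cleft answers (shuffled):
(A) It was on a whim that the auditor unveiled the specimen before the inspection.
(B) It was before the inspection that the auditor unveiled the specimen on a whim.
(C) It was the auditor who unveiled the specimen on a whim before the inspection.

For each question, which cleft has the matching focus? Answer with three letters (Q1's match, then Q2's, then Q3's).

Q1 asks about the time; cleft (B) focuses "before the inspection", which is the time — so Q1 → B.
Q2 asks about the manner; cleft (A) focuses "on a whim", which is the manner — so Q2 → A.
Q3 asks about the subject (agent); cleft (C) focuses "the auditor", which is the subject (agent) — so Q3 → C.
Mapping: Q1→B, Q2→A, Q3→C.

BAC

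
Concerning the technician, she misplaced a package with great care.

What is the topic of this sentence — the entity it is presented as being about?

The construction explicitly marks "the technician" as what the sentence is about — the topic.
The remainder of the clause is the comment (what is said about the topic).

the technician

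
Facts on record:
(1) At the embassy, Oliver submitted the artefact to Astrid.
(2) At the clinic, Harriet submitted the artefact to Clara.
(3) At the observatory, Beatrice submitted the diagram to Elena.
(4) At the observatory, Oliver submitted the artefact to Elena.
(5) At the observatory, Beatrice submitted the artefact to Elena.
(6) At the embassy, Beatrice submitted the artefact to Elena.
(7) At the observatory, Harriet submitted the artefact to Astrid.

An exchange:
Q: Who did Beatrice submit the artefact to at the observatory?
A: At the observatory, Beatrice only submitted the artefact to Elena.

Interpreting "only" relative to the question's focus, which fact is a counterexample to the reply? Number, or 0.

0

The question "Who did ... to ...?" targets the recipient, so in the reply the focus falls on "Elena".
"Only" then excludes alternative recipients while the background — Beatrice as agent and the artefact as thing and at the observatory as setting — is held fixed.
No fact keeps Beatrice as agent and the artefact as thing and at the observatory as setting while changing the recipient; every other fact differs on something backgrounded. The reply stands.
(Fact (3) would refute a reading with focus on the thing — but that is not what the question asks.)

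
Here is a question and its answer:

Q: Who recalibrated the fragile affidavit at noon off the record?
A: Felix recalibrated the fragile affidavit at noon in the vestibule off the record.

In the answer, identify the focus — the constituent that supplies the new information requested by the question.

The wh-word "who" asks about the subject (agent).
In the answer, "the fragile affidavit", "at noon" and "off the record" are given — repeated from the question.
"in the vestibule" is also new, but it specifies the location, which is not what the question asks about — so it is not the focus.
The constituent filling the subject (agent) gap is "Felix"; that is the focus.

Felix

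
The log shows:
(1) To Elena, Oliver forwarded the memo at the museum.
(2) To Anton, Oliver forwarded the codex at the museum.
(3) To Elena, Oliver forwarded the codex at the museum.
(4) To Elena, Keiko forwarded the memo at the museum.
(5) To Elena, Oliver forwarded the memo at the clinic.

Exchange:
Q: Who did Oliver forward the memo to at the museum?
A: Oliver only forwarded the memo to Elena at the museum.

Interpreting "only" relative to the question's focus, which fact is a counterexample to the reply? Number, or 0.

The question "Who did ... to ...?" targets the recipient, so in the reply the focus falls on "Elena".
"Only" then excludes alternative recipients while the background — same agent, thing, setting (Oliver / the memo / at the museum) — is held fixed.
No fact keeps same agent, thing, setting (Oliver / the memo / at the museum) while changing the recipient; every other fact differs on something backgrounded. The reply stands.
(Fact (5) would refute a reading with focus on the setting — but that is not what the question asks.)

0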